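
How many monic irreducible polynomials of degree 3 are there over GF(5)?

Gauss's count: N_{5}(3) = (1/3) Σ_{d|3} μ(3/d)·5^d.
Divisors of 3: 1, 3; μ(3/d) for each: -1, 1.
Σ = − 5^1 + 5^3 = 120.
N = 120/3 = 40.

40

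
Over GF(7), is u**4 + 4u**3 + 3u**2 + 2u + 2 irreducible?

No

Write m(u) = u**4 + 4u**3 + 3u**2 + 2u + 2.
Check for roots in GF(7): m(0) = 2; m(1) = 5; m(2) = 3; m(3) = 0 → root; m(4) = 3; m(5) = 1; m(6) = 0 → root.
m(3) = 0, so (u − 3) divides m(u); m is reducible.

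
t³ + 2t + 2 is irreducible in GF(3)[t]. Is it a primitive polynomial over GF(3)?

Write f(t) = t³ + 2t + 2.
|GF(3^3)^×| = 3^3 − 1 = 26. Prime factorization: 26 = 2·13.
f is primitive ⇔ t has order 26 in GF(3)[t]/(f), i.e. t^(26/q) ≠ 1 for each prime q | 26.
t^(13) mod f = 1
t^(2) mod f = t².
Since t^(13) = 1, the order of t divides 13 < 26; not primitive.

No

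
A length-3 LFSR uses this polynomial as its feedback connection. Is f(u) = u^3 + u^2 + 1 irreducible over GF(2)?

Check for roots in GF(2): f(0) = 1; f(1) = 1.
No roots. A degree-3 polynomial over a field with no linear factor is irreducible.

Yes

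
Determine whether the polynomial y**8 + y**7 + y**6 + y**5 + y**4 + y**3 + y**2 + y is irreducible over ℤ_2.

Write f(y) = y**8 + y**7 + y**6 + y**5 + y**4 + y**3 + y**2 + y.
Check for roots in ℤ_2: f(0) = 0 → root; f(1) = 0 → root.
f(0) = 0, so (y) divides f(y); f is reducible.

No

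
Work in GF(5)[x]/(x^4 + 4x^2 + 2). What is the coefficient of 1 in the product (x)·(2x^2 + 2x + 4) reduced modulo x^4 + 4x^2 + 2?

0

Multiply in GF(5)[x]: (x)·(2x^2 + 2x + 4) = 2x^3 + 2x^2 + 4x.
Reduced: 2x^3 + 2x^2 + 4x.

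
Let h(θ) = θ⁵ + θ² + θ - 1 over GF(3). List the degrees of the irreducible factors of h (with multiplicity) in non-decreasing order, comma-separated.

5

Roots in GF(3): h(0) = 2; h(1) = 2; h(2) = 1.
Complete factorization: h(θ) = (θ⁵ + θ² + θ - 1).
Factor degrees with multiplicity: 5 = 5.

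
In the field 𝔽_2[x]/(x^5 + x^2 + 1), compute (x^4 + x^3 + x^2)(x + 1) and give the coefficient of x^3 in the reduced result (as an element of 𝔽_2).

0

Multiply in 𝔽_2[x]: (x^4 + x^3 + x^2)·(x + 1) = x^5 + x^2.
Reduce using x^5 ≡ x^2 + 1 (mod x^5 + x^2 + 1).
Reduced: 1.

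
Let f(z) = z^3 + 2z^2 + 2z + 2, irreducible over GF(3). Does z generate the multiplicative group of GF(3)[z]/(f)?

|GF(3^3)^×| = 3^3 − 1 = 26. Prime factorization: 26 = 2·13.
f is primitive ⇔ z has order 26 in GF(3)[z]/(f), i.e. z^(26/q) ≠ 1 for each prime q | 26.
z^(13) mod f = 1
z^(2) mod f = z^2.
Since z^(13) = 1, the order of z divides 13 < 26; not primitive.

No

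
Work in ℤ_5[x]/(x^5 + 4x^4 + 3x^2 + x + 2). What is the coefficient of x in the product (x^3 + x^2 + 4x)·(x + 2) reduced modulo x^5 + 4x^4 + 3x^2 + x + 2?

3

Multiply in ℤ_5[x]: (x^3 + x^2 + 4x)·(x + 2) = x^4 + 3x^3 + x^2 + 3x.
Reduced: x^4 + 3x^3 + x^2 + 3x.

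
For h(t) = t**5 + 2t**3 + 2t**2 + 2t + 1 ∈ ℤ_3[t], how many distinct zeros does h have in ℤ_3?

Evaluate at each of the 3 elements of ℤ_3:
h(0) = 1; h(1) = 2; h(2) = 1.
No element is a root.

0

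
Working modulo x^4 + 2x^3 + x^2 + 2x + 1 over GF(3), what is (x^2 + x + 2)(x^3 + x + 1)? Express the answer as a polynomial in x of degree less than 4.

x^3 + x^2 + x

Multiply in GF(3)[x]: (x^2 + x + 2)·(x^3 + x + 1) = x^5 + x^4 + 2x^2 + 2.
Reduce using x^4 ≡ x^3 + 2x^2 + x + 2 (mod x^4 + 2x^3 + x^2 + 2x + 1).
Reduced: x^3 + x^2 + x.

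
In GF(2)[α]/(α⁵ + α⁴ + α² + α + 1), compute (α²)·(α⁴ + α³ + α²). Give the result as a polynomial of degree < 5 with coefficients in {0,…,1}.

α^4 + α^3 + α^2 + α

Multiply in GF(2)[α]: (α²)·(α⁴ + α³ + α²) = α⁶ + α⁵ + α⁴.
Reduce using α⁵ ≡ α⁴ + α² + α + 1 (mod α⁵ + α⁴ + α² + α + 1).
Reduced: α⁴ + α³ + α² + α.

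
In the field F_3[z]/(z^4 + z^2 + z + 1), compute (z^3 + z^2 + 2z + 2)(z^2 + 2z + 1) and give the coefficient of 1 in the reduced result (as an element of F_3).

2

Multiply in F_3[z]: (z^3 + z^2 + 2z + 2)·(z^2 + 2z + 1) = z^5 + 2z^3 + z^2 + 2.
Reduce using z^4 ≡ 2z^2 + 2z + 2 (mod z^4 + z^2 + z + 1).
Reduced: z^3 + 2z + 2.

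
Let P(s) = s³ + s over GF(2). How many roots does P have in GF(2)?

Evaluate at each of the 2 elements of GF(2):
P(0) = 0 → root; P(1) = 0 → root.
Roots: {0, 1}.

2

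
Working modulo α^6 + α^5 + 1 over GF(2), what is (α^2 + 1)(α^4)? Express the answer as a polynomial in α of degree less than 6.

α^5 + α^4 + 1

Multiply in GF(2)[α]: (α^2 + 1)·(α^4) = α^6 + α^4.
Reduce using α^6 ≡ α^5 + 1 (mod α^6 + α^5 + 1).
Reduced: α^5 + α^4 + 1.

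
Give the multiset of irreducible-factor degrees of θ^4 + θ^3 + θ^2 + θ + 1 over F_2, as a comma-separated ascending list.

Write f(θ) = θ^4 + θ^3 + θ^2 + θ + 1.
Roots in F_2: f(0) = 1; f(1) = 1.
Complete factorization: f(θ) = (θ^4 + θ^3 + θ^2 + θ + 1).
Factor degrees with multiplicity: 4 = 4.

4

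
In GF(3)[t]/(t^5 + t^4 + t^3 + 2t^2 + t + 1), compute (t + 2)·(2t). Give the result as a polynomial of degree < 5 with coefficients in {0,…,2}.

2t^2 + t

Multiply in GF(3)[t]: (t + 2)·(2t) = 2t^2 + t.
Reduced: 2t^2 + t.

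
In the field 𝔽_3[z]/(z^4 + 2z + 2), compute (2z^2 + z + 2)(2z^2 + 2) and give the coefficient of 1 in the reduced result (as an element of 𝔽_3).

Multiply in 𝔽_3[z]: (2z^2 + z + 2)·(2z^2 + 2) = z^4 + 2z^3 + 2z^2 + 2z + 1.
Reduce using z^4 ≡ z + 1 (mod z^4 + 2z + 2).
Reduced: 2z^3 + 2z^2 + 2.

2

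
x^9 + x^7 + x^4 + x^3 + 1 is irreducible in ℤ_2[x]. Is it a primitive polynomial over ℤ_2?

Write f(x) = x^9 + x^7 + x^4 + x^3 + 1.
|GF(2^9)^×| = 2^9 − 1 = 511. Prime factorization: 511 = 7·73.
f is primitive ⇔ x has order 511 in GF(2)[x]/(f), i.e. x^(511/q) ≠ 1 for each prime q | 511.
x^(73) mod f = 1
x^(7) mod f = x^7.
Since x^(73) = 1, the order of x divides 73 < 511; not primitive.

No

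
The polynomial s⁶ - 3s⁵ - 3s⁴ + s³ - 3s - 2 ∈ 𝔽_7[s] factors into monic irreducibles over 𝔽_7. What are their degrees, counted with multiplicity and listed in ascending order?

6

Write f(s) = s⁶ - 3s⁵ - 3s⁴ + s³ - 3s - 2.
Complete factorization: f(s) = (s⁶ - 3s⁵ - 3s⁴ + s³ - 3s - 2).
Factor degrees with multiplicity: 6 = 6.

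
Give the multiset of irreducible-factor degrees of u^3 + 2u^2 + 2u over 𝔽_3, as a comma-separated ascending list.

Write g(u) = u^3 + 2u^2 + 2u.
Roots in 𝔽_3: g(0) = 0 → root; g(1) = 2; g(2) = 2.
Linear factors from roots: (u).
Complete factorization: g(u) = (u)·(u^2 + 2u + 2).
Factor degrees with multiplicity: 1 + 2 = 3.

1, 2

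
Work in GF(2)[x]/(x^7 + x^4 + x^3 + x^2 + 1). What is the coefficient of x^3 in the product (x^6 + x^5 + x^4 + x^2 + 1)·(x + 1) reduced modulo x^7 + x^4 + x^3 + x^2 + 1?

0

Multiply in GF(2)[x]: (x^6 + x^5 + x^4 + x^2 + 1)·(x + 1) = x^7 + x^4 + x^3 + x^2 + x + 1.
Reduce using x^7 ≡ x^4 + x^3 + x^2 + 1 (mod x^7 + x^4 + x^3 + x^2 + 1).
Reduced: x.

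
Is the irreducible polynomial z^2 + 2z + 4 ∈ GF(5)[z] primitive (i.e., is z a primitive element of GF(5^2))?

No

Write f(z) = z^2 + 2z + 4.
|GF(5^2)^×| = 5^2 − 1 = 24. Prime factorization: 24 = 2^3·3.
f is primitive ⇔ z has order 24 in GF(5)[z]/(f), i.e. z^(24/q) ≠ 1 for each prime q | 24.
z^(12) mod f = 1
z^(8) mod f = 2z + 4.
Since z^(12) = 1, the order of z divides 12 < 24; not primitive.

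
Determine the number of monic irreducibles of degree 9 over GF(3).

2184

Gauss's count: N_{3}(9) = (1/9) Σ_{d|9} μ(9/d)·3^d.
Divisors of 9: 1, 3, 9; μ(9/d) for each: 0, -1, 1.
Σ = − 3^3 + 3^9 = 19656.
N = 19656/9 = 2184.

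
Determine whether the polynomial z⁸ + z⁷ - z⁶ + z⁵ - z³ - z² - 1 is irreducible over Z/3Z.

Write h(z) = z⁸ + z⁷ - z⁶ + z⁵ - z³ - z² - 1.
Check for roots in Z/3Z: h(0) = 2; h(1) = 2; h(2) = 0 → root.
h(2) = 0, so (z − 2) divides h(z); h is reducible.

No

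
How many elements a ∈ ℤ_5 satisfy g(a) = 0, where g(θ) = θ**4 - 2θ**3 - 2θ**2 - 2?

Evaluate at each of the 5 elements of ℤ_5:
g(0) = 3; g(1) = 0 → root; g(2) = 0 → root; g(3) = 2; g(4) = 4.
Roots: {1, 2}.

2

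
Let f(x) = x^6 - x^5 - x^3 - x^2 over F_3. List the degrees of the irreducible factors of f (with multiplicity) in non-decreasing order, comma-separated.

1, 1, 2, 2

Roots in F_3: f(0) = 0 → root; f(1) = 1; f(2) = 2.
Linear factors from roots: (x).
Complete factorization: f(x) = (x)^2·(x^2 + 1)·(x^2 - x - 1).
Factor degrees with multiplicity: 1 + 1 + 2 + 2 = 6.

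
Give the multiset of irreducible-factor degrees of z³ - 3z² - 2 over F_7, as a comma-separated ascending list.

1, 2

Write g(z) = z³ - 3z² - 2.
Linear factors from roots: (z + 3).
Complete factorization: g(z) = (z + 3)·(z² + z - 3).
Factor degrees with multiplicity: 1 + 2 = 3.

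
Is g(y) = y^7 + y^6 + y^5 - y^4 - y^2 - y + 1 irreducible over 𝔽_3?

Check for roots in 𝔽_3: g(0) = 1; g(1) = 1; g(2) = 2.
No roots, so no linear factors.
Monic irreducibles of degree 2 over GF(3): y^2 + 1, y^2 + y - 1, y^2 - y - 1.
None of them divide g (all give nonzero remainder).
Degree-3 irreducible divisors: test the 8 monic irreducibles of degree 3 over GF(3).
None of them divide g (all give nonzero remainder).
No irreducible factor of degree ≤ 3 exists, so g is irreducible over GF(3).

Yes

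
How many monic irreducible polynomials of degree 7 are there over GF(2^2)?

2340

The number of monic irreducibles of degree 7 over GF(4) is (1/7)·Σ_{d∣7} μ(7/d) 4^d.
Divisors of 7: 1, 7; μ(7/d) for each: -1, 1.
Σ = − 4^1 + 4^7 = 16380.
N = 16380/7 = 2340.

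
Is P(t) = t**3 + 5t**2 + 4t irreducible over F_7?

Check for roots in F_7: P(0) = 0 → root; P(1) = 3; P(2) = 1; P(3) = 0 → root; P(4) = 6; P(5) = 4; P(6) = 0 → root.
P(0) = 0, so (t) divides P(t); P is reducible.

No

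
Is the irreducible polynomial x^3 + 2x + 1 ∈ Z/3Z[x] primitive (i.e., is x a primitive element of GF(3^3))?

Write f(x) = x^3 + 2x + 1.
|GF(3^3)^×| = 3^3 − 1 = 26. Prime factorization: 26 = 2·13.
f is primitive ⇔ x has order 26 in GF(3)[x]/(f), i.e. x^(26/q) ≠ 1 for each prime q | 26.
x^(13) mod f = 2.
x^(2) mod f = x^2.
None equal 1, so x has full order 26; f is primitive.

Yes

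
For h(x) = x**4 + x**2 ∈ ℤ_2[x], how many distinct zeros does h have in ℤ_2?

Evaluate at each of the 2 elements of ℤ_2:
h(0) = 0 → root; h(1) = 0 → root.
Roots: {0, 1}.

2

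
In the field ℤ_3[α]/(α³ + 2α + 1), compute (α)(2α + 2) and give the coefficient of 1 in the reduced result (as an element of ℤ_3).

Multiply in ℤ_3[α]: (α)·(2α + 2) = 2α² + 2α.
Reduced: 2α² + 2α.

0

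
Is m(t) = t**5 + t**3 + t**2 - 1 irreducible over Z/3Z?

Check for roots in Z/3Z: m(0) = 2; m(1) = 2; m(2) = 1.
No roots, so no linear factors.
Monic irreducibles of degree 2 over GF(3): t**2 + 1, t**2 + t - 1, t**2 - t - 1.
None of them divide m (all give nonzero remainder).
No irreducible factor of degree ≤ 2 exists, so m is irreducible over GF(3).

Yes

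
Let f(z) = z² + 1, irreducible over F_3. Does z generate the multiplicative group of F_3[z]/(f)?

|GF(3^2)^×| = 3^2 − 1 = 8. Prime factorization: 8 = 2^3.
f is primitive ⇔ z has order 8 in GF(3)[z]/(f), i.e. z^(8/q) ≠ 1 for each prime q | 8.
z^(4) mod f = 1
Since z^(4) = 1, the order of z divides 4 < 8; not primitive.

No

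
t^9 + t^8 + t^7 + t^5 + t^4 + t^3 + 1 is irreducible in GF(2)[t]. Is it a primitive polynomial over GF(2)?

Write f(t) = t^9 + t^8 + t^7 + t^5 + t^4 + t^3 + 1.
|GF(2^9)^×| = 2^9 − 1 = 511. Prime factorization: 511 = 7·73.
f is primitive ⇔ t has order 511 in GF(2)[t]/(f), i.e. t^(511/q) ≠ 1 for each prime q | 511.
t^(73) mod f = t^5 + t^4.
t^(7) mod f = t^7.
None equal 1, so t has full order 511; f is primitive.

Yes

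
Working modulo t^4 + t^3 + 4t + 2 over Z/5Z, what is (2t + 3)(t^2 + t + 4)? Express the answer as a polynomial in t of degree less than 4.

2t^3 + t + 2

Multiply in Z/5Z[t]: (2t + 3)·(t^2 + t + 4) = 2t^3 + t + 2.
Reduced: 2t^3 + t + 2.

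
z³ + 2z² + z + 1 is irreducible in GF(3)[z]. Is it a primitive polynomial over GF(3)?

Write f(z) = z³ + 2z² + z + 1.
|GF(3^3)^×| = 3^3 − 1 = 26. Prime factorization: 26 = 2·13.
f is primitive ⇔ z has order 26 in GF(3)[z]/(f), i.e. z^(26/q) ≠ 1 for each prime q | 26.
z^(13) mod f = 2.
z^(2) mod f = z².
None equal 1, so z has full order 26; f is primitive.

Yes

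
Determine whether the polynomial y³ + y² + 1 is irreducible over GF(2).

Yes

Write m(y) = y³ + y² + 1.
Check for roots in GF(2): m(0) = 1; m(1) = 1.
No roots. A degree-3 polynomial over a field with no linear factor is irreducible.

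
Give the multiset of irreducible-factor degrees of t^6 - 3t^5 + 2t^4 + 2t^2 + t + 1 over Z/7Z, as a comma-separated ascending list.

Write h(t) = t^6 - 3t^5 + 2t^4 + 2t^2 + t + 1.
Complete factorization: h(t) = (t^6 - 3t^5 + 2t^4 + 2t^2 + t + 1).
Factor degrees with multiplicity: 6 = 6.

6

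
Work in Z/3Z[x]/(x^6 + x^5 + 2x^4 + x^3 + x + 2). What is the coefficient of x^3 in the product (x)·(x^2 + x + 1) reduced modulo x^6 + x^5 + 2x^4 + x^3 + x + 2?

1

Multiply in Z/3Z[x]: (x)·(x^2 + x + 1) = x^3 + x^2 + x.
Reduced: x^3 + x^2 + x.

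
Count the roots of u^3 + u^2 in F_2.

2

Write g(u) = u^3 + u^2.
Evaluate at each of the 2 elements of F_2:
g(0) = 0 → root; g(1) = 0 → root.
Roots: {0, 1}.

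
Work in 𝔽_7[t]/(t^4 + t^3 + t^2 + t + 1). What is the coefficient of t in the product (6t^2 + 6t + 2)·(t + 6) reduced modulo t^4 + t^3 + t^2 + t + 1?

3

Multiply in 𝔽_7[t]: (6t^2 + 6t + 2)·(t + 6) = 6t^3 + 3t + 5.
Reduced: 6t^3 + 3t + 5.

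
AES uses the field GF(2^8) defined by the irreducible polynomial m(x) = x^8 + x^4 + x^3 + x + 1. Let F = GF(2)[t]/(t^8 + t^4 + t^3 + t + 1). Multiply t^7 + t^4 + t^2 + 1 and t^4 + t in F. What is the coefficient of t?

Multiply in GF(2)[t]: (t^7 + t^4 + t^2 + 1)·(t^4 + t) = t^11 + t^6 + t^5 + t^4 + t^3 + t.
Reduce using t^8 ≡ t^4 + t^3 + t + 1 (mod t^8 + t^4 + t^3 + t + 1).
Reduced: t^7 + t^5 + t.

1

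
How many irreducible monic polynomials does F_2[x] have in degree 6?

Gauss's count: N_{2}(6) = (1/6) Σ_{d|6} μ(6/d)·2^d.
Divisors of 6: 1, 2, 3, 6; μ(6/d) for each: 1, -1, -1, 1.
Σ = 2^1 − 2^2 − 2^3 + 2^6 = 54.
N = 54/6 = 9.

9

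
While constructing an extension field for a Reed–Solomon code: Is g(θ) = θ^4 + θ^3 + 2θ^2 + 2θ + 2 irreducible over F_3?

Check for roots in F_3: g(0) = 2; g(1) = 2; g(2) = 2.
No roots, so no linear factors.
Monic irreducibles of degree 2 over GF(3): θ^2 + 1, θ^2 + θ + 2, θ^2 + 2θ + 2.
None of them divide g (all give nonzero remainder).
No irreducible factor of degree ≤ 2 exists, so g is irreducible over GF(3).

Yes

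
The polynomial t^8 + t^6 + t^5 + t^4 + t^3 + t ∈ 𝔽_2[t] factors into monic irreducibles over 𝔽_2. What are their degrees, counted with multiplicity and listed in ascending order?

1, 1, 2, 2, 2

Write g(t) = t^8 + t^6 + t^5 + t^4 + t^3 + t.
Roots in 𝔽_2: g(0) = 0 → root; g(1) = 0 → root.
Linear factors from roots: (t), (t + 1).
Complete factorization: g(t) = (t)·(t + 1)·(t^2 + t + 1)^3.
Factor degrees with multiplicity: 1 + 1 + 2 + 2 + 2 = 8.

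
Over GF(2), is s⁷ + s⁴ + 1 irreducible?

Yes

Write g(s) = s⁷ + s⁴ + 1.
Check for roots in GF(2): g(0) = 1; g(1) = 1.
No roots, so no linear factors.
Monic irreducibles of degree 2 over GF(2): s² + s + 1.
None of them divide g (all give nonzero remainder).
Monic irreducibles of degree 3 over GF(2): s³ + s + 1, s³ + s² + 1.
None of them divide g (all give nonzero remainder).
No irreducible factor of degree ≤ 3 exists, so g is irreducible over GF(2).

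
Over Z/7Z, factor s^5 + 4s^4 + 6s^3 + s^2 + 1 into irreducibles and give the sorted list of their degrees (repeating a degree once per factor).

5

Write g(s) = s^5 + 4s^4 + 6s^3 + s^2 + 1.
Complete factorization: g(s) = (s^5 + 4s^4 + 6s^3 + s^2 + 1).
Factor degrees with multiplicity: 5 = 5.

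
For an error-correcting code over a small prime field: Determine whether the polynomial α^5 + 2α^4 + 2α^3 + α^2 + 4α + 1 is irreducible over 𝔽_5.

Yes

Write h(α) = α^5 + 2α^4 + 2α^3 + α^2 + 4α + 1.
Check for roots in 𝔽_5: h(0) = 1; h(1) = 1; h(2) = 3; h(3) = 1; h(4) = 2.
No roots, so no linear factors.
Degree-2 irreducible divisors: test the 10 monic irreducibles of degree 2 over GF(5).
None of them divide h (all give nonzero remainder).
No irreducible factor of degree ≤ 2 exists, so h is irreducible over GF(5).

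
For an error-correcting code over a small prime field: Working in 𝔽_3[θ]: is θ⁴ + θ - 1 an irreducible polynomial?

Write m(θ) = θ⁴ + θ - 1.
Check for roots in 𝔽_3: m(0) = 2; m(1) = 1; m(2) = 2.
No roots, so no linear factors.
Monic irreducibles of degree 2 over GF(3): θ² + 1, θ² + θ - 1, θ² - θ - 1.
None of them divide m (all give nonzero remainder).
No irreducible factor of degree ≤ 2 exists, so m is irreducible over GF(3).

Yes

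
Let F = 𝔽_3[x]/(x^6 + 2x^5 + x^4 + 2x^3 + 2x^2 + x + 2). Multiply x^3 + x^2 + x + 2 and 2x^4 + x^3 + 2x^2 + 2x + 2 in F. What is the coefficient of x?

Multiply in 𝔽_3[x]: (x^3 + x^2 + x + 2)·(2x^4 + x^3 + 2x^2 + 2x + 2) = 2x^7 + 2x^5 + 2x^3 + 2x^2 + 1.
Reduce using x^6 ≡ x^5 + 2x^4 + x^3 + x^2 + 2x + 1 (mod x^6 + 2x^5 + x^4 + 2x^3 + 2x^2 + x + 2).
Reduced: 2x^5 + 2x^2.

0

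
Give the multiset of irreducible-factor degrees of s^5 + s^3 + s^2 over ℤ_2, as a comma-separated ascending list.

1, 1, 3

Write h(s) = s^5 + s^3 + s^2.
Roots in ℤ_2: h(0) = 0 → root; h(1) = 1.
Linear factors from roots: (s).
Complete factorization: h(s) = (s)^2·(s^3 + s + 1).
Factor degrees with multiplicity: 1 + 1 + 3 = 5.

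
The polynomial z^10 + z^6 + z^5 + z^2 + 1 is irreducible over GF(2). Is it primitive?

Yes

Write f(z) = z^10 + z^6 + z^5 + z^2 + 1.
|GF(2^10)^×| = 2^10 − 1 = 1023. Prime factorization: 1023 = 3·11·31.
f is primitive ⇔ z has order 1023 in GF(2)[z]/(f), i.e. z^(1023/q) ≠ 1 for each prime q | 1023.
z^(341) mod f = z^9 + z^8 + z^7 + z^6 + z + 1.
z^(93) mod f = z^9 + z^8 + z^4 + z^3.
z^(33) mod f = z^9 + z^7 + z^5 + z^3.
None equal 1, so z has full order 1023; f is primitive.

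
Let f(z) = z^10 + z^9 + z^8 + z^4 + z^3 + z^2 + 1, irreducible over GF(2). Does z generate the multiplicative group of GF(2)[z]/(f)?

Yes

|GF(2^10)^×| = 2^10 − 1 = 1023. Prime factorization: 1023 = 3·11·31.
f is primitive ⇔ z has order 1023 in GF(2)[z]/(f), i.e. z^(1023/q) ≠ 1 for each prime q | 1023.
z^(341) mod f = z^8 + z^6 + z^5 + z^3 + z.
z^(93) mod f = z^8 + z^5 + z^2 + 1.
z^(33) mod f = z^2 + z.
None equal 1, so z has full order 1023; f is primitive.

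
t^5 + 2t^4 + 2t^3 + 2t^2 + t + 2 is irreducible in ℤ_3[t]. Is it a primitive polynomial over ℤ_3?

No

Write f(t) = t^5 + 2t^4 + 2t^3 + 2t^2 + t + 2.
|GF(3^5)^×| = 3^5 − 1 = 242. Prime factorization: 242 = 2·11^2.
f is primitive ⇔ t has order 242 in GF(3)[t]/(f), i.e. t^(242/q) ≠ 1 for each prime q | 242.
t^(121) mod f = 1
t^(22) mod f = t^4 + t^2 + 2t.
Since t^(121) = 1, the order of t divides 121 < 242; not primitive.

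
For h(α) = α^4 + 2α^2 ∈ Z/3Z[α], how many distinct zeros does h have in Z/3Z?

3

Evaluate at each of the 3 elements of Z/3Z:
h(0) = 0 → root; h(1) = 0 → root; h(2) = 0 → root.
Roots: {0, 1, 2}.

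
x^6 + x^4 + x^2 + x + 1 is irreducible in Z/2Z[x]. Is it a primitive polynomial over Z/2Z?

No

Write f(x) = x^6 + x^4 + x^2 + x + 1.
|GF(2^6)^×| = 2^6 − 1 = 63. Prime factorization: 63 = 3^2·7.
f is primitive ⇔ x has order 63 in GF(2)[x]/(f), i.e. x^(63/q) ≠ 1 for each prime q | 63.
x^(21) mod f = 1
x^(9) mod f = x^4 + x^2 + x.
Since x^(21) = 1, the order of x divides 21 < 63; not primitive.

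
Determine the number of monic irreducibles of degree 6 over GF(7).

19544

The number of monic irreducibles of degree 6 over GF(7) is (1/6)·Σ_{d∣6} μ(6/d) 7^d.
Divisors of 6: 1, 2, 3, 6; μ(6/d) for each: 1, -1, -1, 1.
Σ = 7^1 − 7^2 − 7^3 + 7^6 = 117264.
N = 117264/6 = 19544.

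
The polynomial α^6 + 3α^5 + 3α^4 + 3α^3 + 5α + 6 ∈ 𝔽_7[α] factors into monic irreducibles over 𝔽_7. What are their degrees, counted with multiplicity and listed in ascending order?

1, 2, 3

Write g(α) = α^6 + 3α^5 + 3α^4 + 3α^3 + 5α + 6.
Linear factors from roots: (α + 6).
Complete factorization: g(α) = (α + 6)·(α^2 + 2α + 2)·(α^3 + 2α^2 + α + 4).
Factor degrees with multiplicity: 1 + 2 + 3 = 6.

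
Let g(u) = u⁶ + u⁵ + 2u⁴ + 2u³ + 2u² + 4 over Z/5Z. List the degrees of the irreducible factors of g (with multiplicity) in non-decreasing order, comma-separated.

1, 1, 2, 2

Roots in Z/5Z: g(0) = 4; g(1) = 2; g(2) = 1; g(3) = 0 → root; g(4) = 1.
Linear factors from roots: (u + 2).
Complete factorization: g(u) = (u + 2)^2·(u² + 2)·(u² + 2u + 3).
Factor degrees with multiplicity: 1 + 1 + 2 + 2 = 6.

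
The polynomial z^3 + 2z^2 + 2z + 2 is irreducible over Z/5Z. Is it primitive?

Yes

Write f(z) = z^3 + 2z^2 + 2z + 2.
|GF(5^3)^×| = 5^3 − 1 = 124. Prime factorization: 124 = 2^2·31.
f is primitive ⇔ z has order 124 in GF(5)[z]/(f), i.e. z^(124/q) ≠ 1 for each prime q | 124.
z^(62) mod f = 4.
z^(4) mod f = 2z^2 + 2z + 4.
None equal 1, so z has full order 124; f is primitive.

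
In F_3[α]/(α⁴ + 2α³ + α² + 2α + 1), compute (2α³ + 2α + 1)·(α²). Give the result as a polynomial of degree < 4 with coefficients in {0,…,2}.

Multiply in F_3[α]: (2α³ + 2α + 1)·(α²) = 2α⁵ + 2α³ + α².
Reduce using α⁴ ≡ α³ + 2α² + α + 2 (mod α⁴ + 2α³ + α² + 2α + 1).
Reduced: 2α³ + α² + 1.

2α^3 + α^2 + 1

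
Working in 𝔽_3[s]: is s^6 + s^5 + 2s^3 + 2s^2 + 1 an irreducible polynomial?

Yes

Write f(s) = s^6 + s^5 + 2s^3 + 2s^2 + 1.
Check for roots in 𝔽_3: f(0) = 1; f(1) = 1; f(2) = 1.
No roots, so no linear factors.
Monic irreducibles of degree 2 over GF(3): s^2 + 1, s^2 + s + 2, s^2 + 2s + 2.
None of them divide f (all give nonzero remainder).
Degree-3 irreducible divisors: test the 8 monic irreducibles of degree 3 over GF(3).
None of them divide f (all give nonzero remainder).
No irreducible factor of degree ≤ 3 exists, so f is irreducible over GF(3).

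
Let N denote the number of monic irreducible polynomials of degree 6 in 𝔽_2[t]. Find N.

9

x^(2^6) − x is the product of all monic irreducibles of degree dividing 6; Möbius inversion gives N = (1/6) Σ μ(6/d)·2^d.
Divisors of 6: 1, 2, 3, 6; μ(6/d) for each: 1, -1, -1, 1.
Σ = 2^1 − 2^2 − 2^3 + 2^6 = 54.
N = 54/6 = 9.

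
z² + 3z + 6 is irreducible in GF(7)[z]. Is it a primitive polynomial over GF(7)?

No

Write f(z) = z² + 3z + 6.
|GF(7^2)^×| = 7^2 − 1 = 48. Prime factorization: 48 = 2^4·3.
f is primitive ⇔ z has order 48 in GF(7)[z]/(f), i.e. z^(48/q) ≠ 1 for each prime q | 48.
z^(24) mod f = 6.
z^(16) mod f = 1
Since z^(16) = 1, the order of z divides 16 < 48; not primitive.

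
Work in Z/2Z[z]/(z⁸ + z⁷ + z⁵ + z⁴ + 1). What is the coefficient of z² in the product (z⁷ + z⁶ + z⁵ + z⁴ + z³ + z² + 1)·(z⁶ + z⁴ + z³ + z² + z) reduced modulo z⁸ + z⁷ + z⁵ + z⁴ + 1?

1

Multiply in Z/2Z[z]: (z⁷ + z⁶ + z⁵ + z⁴ + z³ + z² + 1)·(z⁶ + z⁴ + z³ + z² + z) = z¹³ + z¹² + z¹⁰ + z⁸ + z⁶ + z⁵ + z⁴ + z² + z.
Reduce using z⁸ ≡ z⁷ + z⁵ + z⁴ + 1 (mod z⁸ + z⁷ + z⁵ + z⁴ + 1).
Reduced: z⁵ + z⁴ + z².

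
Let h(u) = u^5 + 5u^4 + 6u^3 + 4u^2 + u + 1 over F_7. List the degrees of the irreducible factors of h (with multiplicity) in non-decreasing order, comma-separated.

5

Complete factorization: h(u) = (u^5 + 5u^4 + 6u^3 + 4u^2 + u + 1).
Factor degrees with multiplicity: 5 = 5.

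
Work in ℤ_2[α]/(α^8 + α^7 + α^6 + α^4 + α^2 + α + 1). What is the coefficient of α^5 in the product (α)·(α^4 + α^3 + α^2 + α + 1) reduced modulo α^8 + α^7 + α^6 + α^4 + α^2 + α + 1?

1

Multiply in ℤ_2[α]: (α)·(α^4 + α^3 + α^2 + α + 1) = α^5 + α^4 + α^3 + α^2 + α.
Reduced: α^5 + α^4 + α^3 + α^2 + α.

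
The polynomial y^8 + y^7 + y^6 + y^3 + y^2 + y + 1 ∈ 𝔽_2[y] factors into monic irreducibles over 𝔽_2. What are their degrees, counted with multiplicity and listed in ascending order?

8

Write h(y) = y^8 + y^7 + y^6 + y^3 + y^2 + y + 1.
Roots in 𝔽_2: h(0) = 1; h(1) = 1.
Complete factorization: h(y) = (y^8 + y^7 + y^6 + y^3 + y^2 + y + 1).
Factor degrees with multiplicity: 8 = 8.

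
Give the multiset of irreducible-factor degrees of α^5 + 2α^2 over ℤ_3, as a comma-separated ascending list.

1, 1, 1, 1, 1

Write f(α) = α^5 + 2α^2.
Roots in ℤ_3: f(0) = 0 → root; f(1) = 0 → root; f(2) = 1.
Linear factors from roots: (α), (α + 2).
Complete factorization: f(α) = (α)^2·(α + 2)^3.
Factor degrees with multiplicity: 1 + 1 + 1 + 1 + 1 = 5.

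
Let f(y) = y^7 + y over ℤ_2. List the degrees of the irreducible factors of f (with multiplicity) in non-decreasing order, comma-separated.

1, 1, 1, 2, 2

Roots in ℤ_2: f(0) = 0 → root; f(1) = 0 → root.
Linear factors from roots: (y), (y + 1).
Complete factorization: f(y) = (y)·(y + 1)^2·(y^2 + y + 1)^2.
Factor degrees with multiplicity: 1 + 1 + 1 + 2 + 2 = 7.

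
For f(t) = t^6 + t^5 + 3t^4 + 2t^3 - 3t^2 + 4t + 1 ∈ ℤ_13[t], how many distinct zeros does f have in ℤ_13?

2

Evaluate at each of the 13 elements of ℤ_13:
f(0) = 1; f(1) = 9; f(2) = 1; f(3) = 7; f(4) = 5; f(5) = 8; f(6) = 0 → root; f(7) = 7; f(8) = 4; f(9) = 9; f(10) = 0 → root; f(11) = 6; f(12) = 8.
Roots: {6, 10}.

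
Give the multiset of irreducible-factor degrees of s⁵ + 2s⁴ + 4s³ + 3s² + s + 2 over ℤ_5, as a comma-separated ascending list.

Write g(s) = s⁵ + 2s⁴ + 4s³ + 3s² + s + 2.
Roots in ℤ_5: g(0) = 2; g(1) = 3; g(2) = 2; g(3) = 0 → root; g(4) = 1.
Linear factors from roots: (s + 2).
Complete factorization: g(s) = (s + 2)·(s² + 2s + 4)·(s² + 3s + 4).
Factor degrees with multiplicity: 1 + 2 + 2 = 5.

1, 2, 2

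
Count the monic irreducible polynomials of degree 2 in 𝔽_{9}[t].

By the necklace-counting formula, N_9(2) = (1/2) Σ_{d|2} μ(2/d)·9^d.
Divisors of 2: 1, 2; μ(2/d) for each: -1, 1.
Σ = − 9^1 + 9^2 = 72.
N = 72/2 = 36.

36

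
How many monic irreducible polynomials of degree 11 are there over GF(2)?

186

The number of monic irreducibles of degree 11 over GF(2) is (1/11)·Σ_{d∣11} μ(11/d) 2^d.
Divisors of 11: 1, 11; μ(11/d) for each: -1, 1.
Σ = − 2^1 + 2^11 = 2046.
N = 2046/11 = 186.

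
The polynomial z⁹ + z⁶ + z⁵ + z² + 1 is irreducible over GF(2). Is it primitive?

Write f(z) = z⁹ + z⁶ + z⁵ + z² + 1.
|GF(2^9)^×| = 2^9 − 1 = 511. Prime factorization: 511 = 7·73.
f is primitive ⇔ z has order 511 in GF(2)[z]/(f), i.e. z^(511/q) ≠ 1 for each prime q | 511.
z^(73) mod f = 1
z^(7) mod f = z⁷.
Since z^(73) = 1, the order of z divides 73 < 511; not primitive.

No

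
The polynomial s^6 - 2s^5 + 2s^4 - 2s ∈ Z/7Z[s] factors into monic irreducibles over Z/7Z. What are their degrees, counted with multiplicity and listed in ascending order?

Write h(s) = s^6 - 2s^5 + 2s^4 - 2s.
Linear factors from roots: (s), (s - 2), (s - 3), (s + 1).
Complete factorization: h(s) = (s)·(s + 1)·(s - 3)·(s - 2)·(s^2 + 2s + 2).
Factor degrees with multiplicity: 1 + 1 + 1 + 1 + 2 = 6.

1, 1, 1, 1, 2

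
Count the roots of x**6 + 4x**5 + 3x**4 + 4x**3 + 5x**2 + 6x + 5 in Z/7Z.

Write h(x) = x**6 + 4x**5 + 3x**4 + 4x**3 + 5x**2 + 6x + 5.
Evaluate at each of the 7 elements of Z/7Z:
h(0) = 5; h(1) = 0 → root; h(2) = 1; h(3) = 6; h(4) = 1; h(5) = 0 → root; h(6) = 0 → root.
Roots: {1, 5, 6}.

3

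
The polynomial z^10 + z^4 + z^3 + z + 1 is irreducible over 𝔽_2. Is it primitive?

Write f(z) = z^10 + z^4 + z^3 + z + 1.
|GF(2^10)^×| = 2^10 − 1 = 1023. Prime factorization: 1023 = 3·11·31.
f is primitive ⇔ z has order 1023 in GF(2)[z]/(f), i.e. z^(1023/q) ≠ 1 for each prime q | 1023.
z^(341) mod f = z^9 + z^6 + z^5 + z^4 + z^3 + z^2.
z^(93) mod f = z^9 + z^2 + z + 1.
z^(33) mod f = z^9 + z^8 + z^7 + z^4 + z^3 + z^2 + 1.
None equal 1, so z has full order 1023; f is primitive.

Yes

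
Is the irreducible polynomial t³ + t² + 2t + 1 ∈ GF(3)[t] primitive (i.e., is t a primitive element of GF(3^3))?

Yes

Write f(t) = t³ + t² + 2t + 1.
|GF(3^3)^×| = 3^3 − 1 = 26. Prime factorization: 26 = 2·13.
f is primitive ⇔ t has order 26 in GF(3)[t]/(f), i.e. t^(26/q) ≠ 1 for each prime q | 26.
t^(13) mod f = 2.
t^(2) mod f = t².
None equal 1, so t has full order 26; f is primitive.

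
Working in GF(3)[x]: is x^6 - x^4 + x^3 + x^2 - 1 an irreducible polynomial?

Write m(x) = x^6 - x^4 + x^3 + x^2 - 1.
Check for roots in GF(3): m(0) = 2; m(1) = 1; m(2) = 2.
No roots, so no linear factors.
Monic irreducibles of degree 2 over GF(3): x^2 + 1, x^2 + x - 1, x^2 - x - 1.
None of them divide m (all give nonzero remainder).
Degree-3 irreducible divisors: test the 8 monic irreducibles of degree 3 over GF(3).
None of them divide m (all give nonzero remainder).
No irreducible factor of degree ≤ 3 exists, so m is irreducible over GF(3).

Yes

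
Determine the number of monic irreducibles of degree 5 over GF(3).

48

Gauss's count: N_{3}(5) = (1/5) Σ_{d|5} μ(5/d)·3^d.
Divisors of 5: 1, 5; μ(5/d) for each: -1, 1.
Σ = − 3^1 + 3^5 = 240.
N = 240/5 = 48.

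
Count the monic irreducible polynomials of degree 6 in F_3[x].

The number of monic irreducibles of degree 6 over GF(3) is (1/6)·Σ_{d∣6} μ(6/d) 3^d.
Divisors of 6: 1, 2, 3, 6; μ(6/d) for each: 1, -1, -1, 1.
Σ = 3^1 − 3^2 − 3^3 + 3^6 = 696.
N = 696/6 = 116.

116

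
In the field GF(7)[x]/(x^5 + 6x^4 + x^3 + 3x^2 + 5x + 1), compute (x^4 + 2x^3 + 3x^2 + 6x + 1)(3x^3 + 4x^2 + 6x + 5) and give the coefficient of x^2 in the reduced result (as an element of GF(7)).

Multiply in GF(7)[x]: (x^4 + 2x^3 + 3x^2 + 6x + 1)·(3x^3 + 4x^2 + 6x + 5) = 3x^7 + 3x^6 + 2x^5 + 5x^4 + 6x^3 + 6x^2 + x + 5.
Reduce using x^5 ≡ x^4 + 6x^3 + 4x^2 + 2x + 6 (mod x^5 + 6x^4 + x^3 + 3x^2 + 5x + 1).
Reduced: 2x^4 + 3x^3 + 5x.

0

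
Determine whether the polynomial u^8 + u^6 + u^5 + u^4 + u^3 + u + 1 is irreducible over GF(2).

Write h(u) = u^8 + u^6 + u^5 + u^4 + u^3 + u + 1.
Check for roots in GF(2): h(0) = 1; h(1) = 1.
No roots, so no linear factors.
Monic irreducibles of degree 2 over GF(2): u^2 + u + 1.
None of them divide h (all give nonzero remainder).
Monic irreducibles of degree 3 over GF(2): u^3 + u + 1, u^3 + u^2 + 1.
None of them divide h (all give nonzero remainder).
Monic irreducibles of degree 4 over GF(2): u^4 + u + 1, u^4 + u^3 + 1, u^4 + u^3 + u^2 + u + 1.
None of them divide h (all give nonzero remainder).
No irreducible factor of degree ≤ 4 exists, so h is irreducible over GF(2).

Yes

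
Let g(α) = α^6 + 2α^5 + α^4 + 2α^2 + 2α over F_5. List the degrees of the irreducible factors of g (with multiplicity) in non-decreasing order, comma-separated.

Roots in F_5: g(0) = 0 → root; g(1) = 3; g(2) = 1; g(3) = 0 → root; g(4) = 0 → root.
Linear factors from roots: (α), (α + 2), (α + 1).
Complete factorization: g(α) = (α)·(α + 1)·(α + 2)^2·(α^2 + 2α + 3).
Factor degrees with multiplicity: 1 + 1 + 1 + 1 + 2 = 6.

1, 1, 1, 1, 2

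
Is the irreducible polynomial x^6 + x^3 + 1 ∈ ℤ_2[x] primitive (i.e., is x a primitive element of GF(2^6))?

No

Write f(x) = x^6 + x^3 + 1.
|GF(2^6)^×| = 2^6 − 1 = 63. Prime factorization: 63 = 3^2·7.
f is primitive ⇔ x has order 63 in GF(2)[x]/(f), i.e. x^(63/q) ≠ 1 for each prime q | 63.
x^(21) mod f = x^3.
x^(9) mod f = 1
Since x^(9) = 1, the order of x divides 9 < 63; not primitive.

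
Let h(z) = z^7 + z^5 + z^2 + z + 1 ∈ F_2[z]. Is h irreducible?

Check for roots in F_2: h(0) = 1; h(1) = 1.
No roots, so no linear factors.
Monic irreducibles of degree 2 over GF(2): z^2 + z + 1.
None of them divide h (all give nonzero remainder).
Monic irreducibles of degree 3 over GF(2): z^3 + z + 1, z^3 + z^2 + 1.
None of them divide h (all give nonzero remainder).
No irreducible factor of degree ≤ 3 exists, so h is irreducible over GF(2).

Yes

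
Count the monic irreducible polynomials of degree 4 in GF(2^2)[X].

x^(4^4) − x is the product of all monic irreducibles of degree dividing 4; Möbius inversion gives N = (1/4) Σ μ(4/d)·4^d.
Divisors of 4: 1, 2, 4; μ(4/d) for each: 0, -1, 1.
Σ = − 4^2 + 4^4 = 240.
N = 240/4 = 60.

60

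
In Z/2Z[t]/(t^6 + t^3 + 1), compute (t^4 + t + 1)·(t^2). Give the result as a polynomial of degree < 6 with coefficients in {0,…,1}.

Multiply in Z/2Z[t]: (t^4 + t + 1)·(t^2) = t^6 + t^3 + t^2.
Reduce using t^6 ≡ t^3 + 1 (mod t^6 + t^3 + 1).
Reduced: t^2 + 1.

t^2 + 1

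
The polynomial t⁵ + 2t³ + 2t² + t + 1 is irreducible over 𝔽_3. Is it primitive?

Write f(t) = t⁵ + 2t³ + 2t² + t + 1.
|GF(3^5)^×| = 3^5 − 1 = 242. Prime factorization: 242 = 2·11^2.
f is primitive ⇔ t has order 242 in GF(3)[t]/(f), i.e. t^(242/q) ≠ 1 for each prime q | 242.
t^(121) mod f = 2.
t^(22) mod f = t³ + t².
None equal 1, so t has full order 242; f is primitive.

Yes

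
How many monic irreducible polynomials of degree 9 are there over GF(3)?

2184

By the necklace-counting formula, N_3(9) = (1/9) Σ_{d|9} μ(9/d)·3^d.
Divisors of 9: 1, 3, 9; μ(9/d) for each: 0, -1, 1.
Σ = − 3^3 + 3^9 = 19656.
N = 19656/9 = 2184.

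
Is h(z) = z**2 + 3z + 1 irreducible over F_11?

Check each element of F_11 for a root: h(0)=1, h(1)=5, h(2)=0, h(3)=8, h(4)=7, h(5)=8, h(6)=0, h(7)=5, h(8)=1, h(9)=10, h(10)=10.
h(2) = 0, so (z − 2) divides h(z); h is reducible.

No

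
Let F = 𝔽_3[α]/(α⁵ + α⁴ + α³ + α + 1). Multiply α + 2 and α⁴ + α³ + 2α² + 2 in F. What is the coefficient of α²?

Multiply in 𝔽_3[α]: (α + 2)·(α⁴ + α³ + 2α² + 2) = α⁵ + α³ + α² + 2α + 1.
Reduce using α⁵ ≡ 2α⁴ + 2α³ + 2α + 2 (mod α⁵ + α⁴ + α³ + α + 1).
Reduced: 2α⁴ + α² + α.

1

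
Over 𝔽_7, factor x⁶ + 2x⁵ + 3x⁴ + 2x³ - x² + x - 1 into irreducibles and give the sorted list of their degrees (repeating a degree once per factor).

1, 1, 1, 1, 1, 1

Write f(x) = x⁶ + 2x⁵ + 3x⁴ + 2x³ - x² + x - 1.
Linear factors from roots: (x - 1), (x - 2), (x - 3).
Complete factorization: f(x) = (x - 3)·(x - 1)·(x - 2)^4.
Factor degrees with multiplicity: 1 + 1 + 1 + 1 + 1 + 1 = 6.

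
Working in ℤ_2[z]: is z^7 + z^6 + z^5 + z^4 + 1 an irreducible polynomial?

Yes

Write f(z) = z^7 + z^6 + z^5 + z^4 + 1.
Check for roots in ℤ_2: f(0) = 1; f(1) = 1.
No roots, so no linear factors.
Monic irreducibles of degree 2 over GF(2): z^2 + z + 1.
None of them divide f (all give nonzero remainder).
Monic irreducibles of degree 3 over GF(2): z^3 + z + 1, z^3 + z^2 + 1.
None of them divide f (all give nonzero remainder).
No irreducible factor of degree ≤ 3 exists, so f is irreducible over GF(2).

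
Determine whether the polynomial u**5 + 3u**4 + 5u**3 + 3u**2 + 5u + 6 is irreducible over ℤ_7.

Write g(u) = u**5 + 3u**4 + 5u**3 + 3u**2 + 5u + 6.
Check for roots in ℤ_7: g(0) = 6; g(1) = 2; g(2) = 1; g(3) = 4; g(4) = 2; g(5) = 5; g(6) = 1.
No roots, so no linear factors.
Degree-2 irreducible divisors: test the 21 monic irreducibles of degree 2 over GF(7).
None of them divide g (all give nonzero remainder).
No irreducible factor of degree ≤ 2 exists, so g is irreducible over GF(7).

Yes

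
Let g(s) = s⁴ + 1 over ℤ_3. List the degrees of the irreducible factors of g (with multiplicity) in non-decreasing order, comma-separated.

2, 2

Roots in ℤ_3: g(0) = 1; g(1) = 2; g(2) = 2.
Complete factorization: g(s) = (s² + s + 2)·(s² + 2s + 2).
Factor degrees with multiplicity: 2 + 2 = 4.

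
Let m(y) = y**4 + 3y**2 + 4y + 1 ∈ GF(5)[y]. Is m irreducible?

Yes

Check for roots in GF(5): m(0) = 1; m(1) = 4; m(2) = 2; m(3) = 1; m(4) = 1.
No roots, so no linear factors.
Degree-2 irreducible divisors: test the 10 monic irreducibles of degree 2 over GF(5).
None of them divide m (all give nonzero remainder).
No irreducible factor of degree ≤ 2 exists, so m is irreducible over GF(5).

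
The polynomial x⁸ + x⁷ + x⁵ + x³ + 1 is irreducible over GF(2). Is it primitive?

Yes

Write f(x) = x⁸ + x⁷ + x⁵ + x³ + 1.
|GF(2^8)^×| = 2^8 − 1 = 255. Prime factorization: 255 = 3·5·17.
f is primitive ⇔ x has order 255 in GF(2)[x]/(f), i.e. x^(255/q) ≠ 1 for each prime q | 255.
x^(85) mod f = x⁷ + x⁶ + x² + x.
x^(51) mod f = x⁷ + x⁶ + x⁴ + x³ + x².
x^(15) mod f = x³ + x².
None equal 1, so x has full order 255; f is primitive.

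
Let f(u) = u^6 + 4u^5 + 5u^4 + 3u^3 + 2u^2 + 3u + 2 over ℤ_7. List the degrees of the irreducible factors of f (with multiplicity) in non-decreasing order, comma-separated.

Linear factors from roots: (u + 1).
Complete factorization: f(u) = (u + 1)·(u^2 + 2u + 5)·(u^3 + u^2 + 2u + 6).
Factor degrees with multiplicity: 1 + 2 + 3 = 6.

1, 2, 3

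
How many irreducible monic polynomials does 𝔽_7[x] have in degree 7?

x^(7^7) − x is the product of all monic irreducibles of degree dividing 7; Möbius inversion gives N = (1/7) Σ μ(7/d)·7^d.
Divisors of 7: 1, 7; μ(7/d) for each: -1, 1.
Σ = − 7^1 + 7^7 = 823536.
N = 823536/7 = 117648.

117648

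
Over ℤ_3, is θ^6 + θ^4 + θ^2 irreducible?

No

Write f(θ) = θ^6 + θ^4 + θ^2.
Check for roots in ℤ_3: f(0) = 0 → root; f(1) = 0 → root; f(2) = 0 → root.
f(0) = 0, so (θ) divides f(θ); f is reducible.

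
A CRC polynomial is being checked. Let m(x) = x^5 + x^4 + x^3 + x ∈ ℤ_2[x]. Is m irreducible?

Check for roots in ℤ_2: m(0) = 0 → root; m(1) = 0 → root.
m(0) = 0, so (x) divides m(x); m is reducible.

No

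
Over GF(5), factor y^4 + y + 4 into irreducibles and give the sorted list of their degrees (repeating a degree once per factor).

Write h(y) = y^4 + y + 4.
Roots in GF(5): h(0) = 4; h(1) = 1; h(2) = 2; h(3) = 3; h(4) = 4.
Complete factorization: h(y) = (y^4 + y + 4).
Factor degrees with multiplicity: 4 = 4.

4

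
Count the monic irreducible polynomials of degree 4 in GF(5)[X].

150

Gauss's count: N_{5}(4) = (1/4) Σ_{d|4} μ(4/d)·5^d.
Divisors of 4: 1, 2, 4; μ(4/d) for each: 0, -1, 1.
Σ = − 5^2 + 5^4 = 600.
N = 600/4 = 150.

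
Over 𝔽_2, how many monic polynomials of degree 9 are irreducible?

The number of monic irreducibles of degree 9 over GF(2) is (1/9)·Σ_{d∣9} μ(9/d) 2^d.
Divisors of 9: 1, 3, 9; μ(9/d) for each: 0, -1, 1.
Σ = − 2^3 + 2^9 = 504.
N = 504/9 = 56.

56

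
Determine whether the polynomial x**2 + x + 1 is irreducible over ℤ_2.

Write P(x) = x**2 + x + 1.
Check for roots in ℤ_2: P(0) = 1; P(1) = 1.
No roots. A degree-2 polynomial over a field with no linear factor is irreducible.

Yes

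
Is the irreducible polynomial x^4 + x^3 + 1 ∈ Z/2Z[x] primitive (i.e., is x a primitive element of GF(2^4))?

Write f(x) = x^4 + x^3 + 1.
|GF(2^4)^×| = 2^4 − 1 = 15. Prime factorization: 15 = 3·5.
f is primitive ⇔ x has order 15 in GF(2)[x]/(f), i.e. x^(15/q) ≠ 1 for each prime q | 15.
x^(5) mod f = x^3 + x + 1.
x^(3) mod f = x^3.
None equal 1, so x has full order 15; f is primitive.

Yes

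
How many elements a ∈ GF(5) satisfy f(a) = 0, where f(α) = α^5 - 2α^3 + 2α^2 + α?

2

Evaluate at each of the 5 elements of GF(5):
f(0) = 0 → root; f(1) = 2; f(2) = 1; f(3) = 0 → root; f(4) = 2.
Roots: {0, 3}.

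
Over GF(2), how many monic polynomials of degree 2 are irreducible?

1

The number of monic irreducibles of degree 2 over GF(2) is (1/2)·Σ_{d∣2} μ(2/d) 2^d.
Divisors of 2: 1, 2; μ(2/d) for each: -1, 1.
Σ = − 2^1 + 2^2 = 2.
N = 2/2 = 1.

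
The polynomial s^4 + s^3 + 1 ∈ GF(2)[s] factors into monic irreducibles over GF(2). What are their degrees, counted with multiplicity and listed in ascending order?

4

Write f(s) = s^4 + s^3 + 1.
Roots in GF(2): f(0) = 1; f(1) = 1.
Complete factorization: f(s) = (s^4 + s^3 + 1).
Factor degrees with multiplicity: 4 = 4.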